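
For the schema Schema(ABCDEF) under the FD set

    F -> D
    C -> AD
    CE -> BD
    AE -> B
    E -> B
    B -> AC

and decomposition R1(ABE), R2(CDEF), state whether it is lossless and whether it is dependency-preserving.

Lossless test: (E)⁺ = {ABCDE}, which contains all of one fragment — lossless.
Dependency preservation: the restricted closure of {C} across the fragments never reaches {AD}, so C → AD cannot be enforced without a join — not preserved.

lossless but not dependency-preserving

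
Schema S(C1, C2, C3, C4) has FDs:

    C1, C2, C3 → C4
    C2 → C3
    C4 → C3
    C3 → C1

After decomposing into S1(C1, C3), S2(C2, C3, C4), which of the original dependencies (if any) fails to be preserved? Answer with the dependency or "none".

none

C1, C2, C3 → C4: restricted closure across fragments reaches C4.
C2 → C3 lies within S2.
C4 → C3 lies within S2.
C3 → C1 lies within S1.
Every dependency is enforceable on the fragments, so the decomposition is dependency-preserving.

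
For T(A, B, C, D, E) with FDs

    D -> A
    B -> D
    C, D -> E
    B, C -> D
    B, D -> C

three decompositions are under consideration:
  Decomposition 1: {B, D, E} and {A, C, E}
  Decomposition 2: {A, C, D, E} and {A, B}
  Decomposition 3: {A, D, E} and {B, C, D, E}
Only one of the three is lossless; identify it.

Decomposition 1: common = {E}, closure = {E} → lossy.
Decomposition 2: common = {A}, closure = {A} → lossy.
Decomposition 3: common = {D, E}, closure = {A, D, E} → lossless.

Decomposition 3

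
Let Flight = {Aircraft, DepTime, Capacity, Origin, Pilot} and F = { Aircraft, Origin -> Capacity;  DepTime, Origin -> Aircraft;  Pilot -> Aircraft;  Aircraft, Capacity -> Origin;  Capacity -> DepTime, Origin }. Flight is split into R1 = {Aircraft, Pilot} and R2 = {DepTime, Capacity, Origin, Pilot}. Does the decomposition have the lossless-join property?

Common attributes: R1 ∩ R2 = {Pilot}.
Closure of {Pilot}: Pilot → Aircraft applies, adding Aircraft. So (Pilot)⁺ = {Aircraft, Pilot}.
This closure contains every attribute of R1, so R1 ∩ R2 → R1. The join is lossless.

Yes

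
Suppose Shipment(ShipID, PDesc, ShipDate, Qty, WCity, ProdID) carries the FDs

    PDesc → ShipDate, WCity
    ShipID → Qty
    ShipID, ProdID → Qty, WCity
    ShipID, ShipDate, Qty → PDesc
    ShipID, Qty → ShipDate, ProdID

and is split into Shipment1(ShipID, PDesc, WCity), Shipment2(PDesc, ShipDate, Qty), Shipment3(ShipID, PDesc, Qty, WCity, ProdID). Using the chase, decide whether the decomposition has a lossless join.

Chase test. Columns are ShipID, PDesc, ShipDate, Qty, WCity, ProdID; row i has aⱼ where attribute j ∈ Shipmenti, else bᵢⱼ.
Initial tableau (one row per fragment):
  row 1: a1 a2 b13 b14 a5 b16
  row 2: b21 a2 a3 a4 b25 b26
  row 3: a1 a2 b33 a4 a5 a6
Rows 1 and 2 agree on PDesc; apply PDesc→ShipDate, WCity and equate their ShipDate, WCity entries.
Rows 1 and 3 agree on PDesc; apply PDesc→ShipDate, WCity and equate their ShipDate, WCity entries.
Rows 1 and 3 agree on ShipID; apply ShipID→Qty and equate their Qty entries.
Rows 1 and 3 agree on ShipID, Qty; apply ShipID, Qty→ShipDate, ProdID and equate their ShipDate, ProdID entries.
Row 1 is now all distinguished symbols — the join is lossless.

Yes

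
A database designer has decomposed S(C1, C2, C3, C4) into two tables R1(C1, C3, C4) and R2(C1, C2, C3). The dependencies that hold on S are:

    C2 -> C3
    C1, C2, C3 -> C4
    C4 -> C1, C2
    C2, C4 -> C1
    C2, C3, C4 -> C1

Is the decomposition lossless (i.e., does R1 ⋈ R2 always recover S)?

Common attributes: R1 ∩ R2 = {C1, C3}.
No dependency enlarges {C1, C3}, so (C1, C3)⁺ = {C1, C3}.
The closure contains neither all of R1 = {C1, C3, C4} nor all of R2 = {C1, C2, C3}, so the common attributes are not a superkey of either fragment. The join is lossy.

No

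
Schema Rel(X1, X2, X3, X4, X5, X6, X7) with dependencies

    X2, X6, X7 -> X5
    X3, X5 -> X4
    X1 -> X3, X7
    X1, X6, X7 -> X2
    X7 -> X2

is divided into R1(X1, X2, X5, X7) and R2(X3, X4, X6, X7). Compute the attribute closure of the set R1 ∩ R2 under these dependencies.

X2, X7

R1 ∩ R2 = {X7}.
X7 → X2 applies, adding X2
Closure: {X2, X7}.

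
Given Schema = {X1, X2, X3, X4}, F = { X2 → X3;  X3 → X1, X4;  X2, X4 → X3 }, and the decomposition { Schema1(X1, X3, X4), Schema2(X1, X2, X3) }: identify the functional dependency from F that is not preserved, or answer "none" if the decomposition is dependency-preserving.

X2 → X3 lies within Schema2.
X3 → X1, X4 lies within Schema1.
X2, X4 → X3: restricted closure across fragments reaches X3.
Every dependency is enforceable on the fragments, so the decomposition is dependency-preserving.

none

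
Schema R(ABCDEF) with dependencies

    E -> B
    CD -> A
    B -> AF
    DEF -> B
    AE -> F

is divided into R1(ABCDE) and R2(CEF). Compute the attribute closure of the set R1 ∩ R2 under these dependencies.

ABCEF

R1 ∩ R2 = {CE}.
E → B applies, adding B
B → AF applies, adding AF
Closure: {ABCEF}.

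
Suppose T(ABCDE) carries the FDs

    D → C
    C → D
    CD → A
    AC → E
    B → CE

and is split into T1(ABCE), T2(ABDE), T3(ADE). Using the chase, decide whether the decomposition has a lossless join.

Yes

Chase test. Columns are ABCDE; row i has aⱼ where attribute j ∈ Ti, else bᵢⱼ.
Initial tableau (one row per fragment):
  row 1: a1 a2 a3 b14 a5
  row 2: a1 a2 b23 a4 a5
  row 3: a1 b32 b33 a4 a5
Rows 2 and 3 agree on D; apply D→C and equate their C entries.
Rows 1 and 2 agree on B; apply B→CE and equate their CE entries.
Rows 1 and 2 agree on C; apply C→D and equate their D entries.
Row 1 is now all distinguished symbols — the join is lossless.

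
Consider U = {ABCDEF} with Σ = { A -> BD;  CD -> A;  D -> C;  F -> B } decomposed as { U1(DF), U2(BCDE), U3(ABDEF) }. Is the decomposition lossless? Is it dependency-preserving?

lossless and dependency-preserving

Lossless test (chase): Rows 1 and 2 agree on D; apply D→C and equate their C entries. Rows 1 and 3 agree on D; apply D→C and equate their C entries. Rows 1 and 3 agree on F; apply F→B and equate their B entries. Rows 1 and 2 agree on CD; apply CD→A and equate their A entries. Rows 1 and 3 agree on CD; apply CD→A and equate their A entries. Row 3 is now all distinguished symbols — the join is lossless.
Dependency preservation: CD → A is not contained in any single fragment, but the restricted closure of its left-hand side across the fragments still reaches the right-hand side; the remaining FDs each lie inside some fragment. All dependencies are preserved.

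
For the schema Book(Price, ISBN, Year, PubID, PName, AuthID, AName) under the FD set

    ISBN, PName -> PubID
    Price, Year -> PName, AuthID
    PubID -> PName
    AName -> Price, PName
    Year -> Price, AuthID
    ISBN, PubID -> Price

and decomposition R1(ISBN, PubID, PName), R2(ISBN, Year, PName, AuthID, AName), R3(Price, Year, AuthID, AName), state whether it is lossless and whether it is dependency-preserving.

lossless but not dependency-preserving

Lossless test (chase): Rows 1 and 2 agree on ISBN, PName; apply ISBN, PName→PubID and equate their PubID entries. Rows 2 and 3 agree on AName; apply AName→Price, PName and equate their Price, PName entries. Rows 1 and 2 agree on ISBN, PubID; apply ISBN, PubID→Price and equate their Price entries. Row 2 is now all distinguished symbols — the join is lossless.
Dependency preservation: the restricted closure of {ISBN, PubID} across the fragments never reaches {Price}, so ISBN, PubID → Price cannot be enforced without a join — not preserved.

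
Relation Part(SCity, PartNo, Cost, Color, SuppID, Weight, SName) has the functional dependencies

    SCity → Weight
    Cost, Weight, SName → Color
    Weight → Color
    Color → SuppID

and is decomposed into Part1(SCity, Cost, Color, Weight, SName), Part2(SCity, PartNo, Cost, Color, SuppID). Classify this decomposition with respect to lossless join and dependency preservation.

Lossless test: (SCity, Cost, Color)⁺ = {SCity, Cost, Color, SuppID, Weight}, which is a superkey of neither fragment — lossy.
Dependency preservation: every FD's attributes lie within a single fragment, so each can be enforced locally — preserved.

lossy but dependency-preserving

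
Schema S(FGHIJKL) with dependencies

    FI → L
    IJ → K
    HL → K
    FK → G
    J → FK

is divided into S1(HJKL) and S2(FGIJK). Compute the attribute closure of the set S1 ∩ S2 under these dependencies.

FGJK

S1 ∩ S2 = {JK}.
J → FK applies, adding F
FK → G applies, adding G
Closure: {FGJK}.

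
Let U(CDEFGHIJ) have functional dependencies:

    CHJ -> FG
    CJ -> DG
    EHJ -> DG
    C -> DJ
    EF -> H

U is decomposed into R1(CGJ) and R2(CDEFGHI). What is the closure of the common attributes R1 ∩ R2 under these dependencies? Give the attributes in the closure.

R1 ∩ R2 = {CG}.
C → DJ applies, adding DJ
Closure: {CDGJ}.

CDGJ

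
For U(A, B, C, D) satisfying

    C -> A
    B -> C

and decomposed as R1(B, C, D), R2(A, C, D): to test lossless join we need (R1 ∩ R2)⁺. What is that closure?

A, C, D

R1 ∩ R2 = {C, D}.
C → A applies, adding A
Closure: {A, C, D}.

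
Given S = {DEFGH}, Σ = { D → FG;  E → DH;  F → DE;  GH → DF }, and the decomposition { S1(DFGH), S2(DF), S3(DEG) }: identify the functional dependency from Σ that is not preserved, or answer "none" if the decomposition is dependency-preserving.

none

D → FG lies within S1.
E → DH: restricted closure across fragments reaches DH.
F → DE: restricted closure across fragments reaches DE.
GH → DF lies within S1.
Every dependency is enforceable on the fragments, so the decomposition is dependency-preserving.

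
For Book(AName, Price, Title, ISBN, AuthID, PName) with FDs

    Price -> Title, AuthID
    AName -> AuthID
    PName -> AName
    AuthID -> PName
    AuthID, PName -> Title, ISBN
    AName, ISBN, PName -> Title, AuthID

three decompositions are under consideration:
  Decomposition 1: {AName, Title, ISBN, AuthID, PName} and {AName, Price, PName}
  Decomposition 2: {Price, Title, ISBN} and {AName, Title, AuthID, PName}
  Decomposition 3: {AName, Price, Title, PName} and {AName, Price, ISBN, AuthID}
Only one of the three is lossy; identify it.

Decomposition 2

Decomposition 1: common = {AName, PName}, closure = {AName, Title, ISBN, AuthID, PName} → lossless.
Decomposition 2: common = {Title}, closure = {Title} → lossy.
Decomposition 3: common = {AName, Price}, closure = {AName, Price, Title, ISBN, AuthID, PName} → lossless.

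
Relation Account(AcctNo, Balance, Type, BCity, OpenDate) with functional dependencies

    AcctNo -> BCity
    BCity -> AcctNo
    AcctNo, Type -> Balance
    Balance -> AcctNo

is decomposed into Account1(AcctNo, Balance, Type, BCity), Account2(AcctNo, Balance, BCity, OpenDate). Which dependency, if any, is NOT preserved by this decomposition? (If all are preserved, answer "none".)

none

AcctNo → BCity lies within Account1.
BCity → AcctNo lies within Account1.
AcctNo, Type → Balance lies within Account1.
Balance → AcctNo lies within Account1.
Every dependency is enforceable on the fragments, so the decomposition is dependency-preserving.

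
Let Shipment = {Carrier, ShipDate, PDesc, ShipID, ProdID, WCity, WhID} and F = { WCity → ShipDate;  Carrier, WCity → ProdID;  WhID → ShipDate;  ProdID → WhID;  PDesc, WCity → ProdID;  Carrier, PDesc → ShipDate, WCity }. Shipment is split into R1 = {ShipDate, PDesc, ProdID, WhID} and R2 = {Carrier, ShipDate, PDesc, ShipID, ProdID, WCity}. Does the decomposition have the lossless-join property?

Yes

Common attributes: R1 ∩ R2 = {ShipDate, PDesc, ProdID}.
Closure of {ShipDate, PDesc, ProdID}: ProdID → WhID applies, adding WhID. So (ShipDate, PDesc, ProdID)⁺ = {ShipDate, PDesc, ProdID, WhID}.
This closure contains every attribute of R1, so R1 ∩ R2 → R1. The join is lossless.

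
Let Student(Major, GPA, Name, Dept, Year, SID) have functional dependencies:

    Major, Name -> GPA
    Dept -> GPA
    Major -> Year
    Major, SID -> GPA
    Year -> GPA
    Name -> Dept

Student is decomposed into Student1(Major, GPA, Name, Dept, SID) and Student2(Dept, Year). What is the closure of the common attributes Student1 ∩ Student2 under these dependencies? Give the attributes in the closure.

Student1 ∩ Student2 = {Dept}.
Dept → GPA applies, adding GPA
Closure: {GPA, Dept}.

GPA, Dept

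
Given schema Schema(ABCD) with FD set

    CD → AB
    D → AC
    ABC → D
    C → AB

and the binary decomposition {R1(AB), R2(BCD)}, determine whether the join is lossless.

No

Common attributes: R1 ∩ R2 = {B}.
No dependency enlarges {B}, so (B)⁺ = {B}.
The closure contains neither all of R1 = {AB} nor all of R2 = {BCD}, so the common attributes are not a superkey of either fragment. The join is lossy.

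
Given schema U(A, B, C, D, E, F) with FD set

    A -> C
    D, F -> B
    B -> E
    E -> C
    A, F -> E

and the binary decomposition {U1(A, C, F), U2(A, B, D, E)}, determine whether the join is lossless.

No

Common attributes: U1 ∩ U2 = {A}.
Closure of {A}: A → C applies, adding C. So (A)⁺ = {A, C}.
The closure contains neither all of U1 = {A, C, F} nor all of U2 = {A, B, D, E}, so the common attributes are not a superkey of either fragment. The join is lossy.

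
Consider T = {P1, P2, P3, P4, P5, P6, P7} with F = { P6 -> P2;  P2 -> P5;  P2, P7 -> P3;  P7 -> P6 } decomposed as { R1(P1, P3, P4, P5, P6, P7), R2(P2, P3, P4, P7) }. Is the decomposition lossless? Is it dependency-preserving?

Lossless test: (P3, P4, P7)⁺ = {P2, P3, P4, P5, P6, P7}, which contains all of one fragment — lossless.
Dependency preservation: the restricted closure of {P6} across the fragments never reaches {P2}, so P6 → P2 cannot be enforced without a join — not preserved.

lossless but not dependency-preserving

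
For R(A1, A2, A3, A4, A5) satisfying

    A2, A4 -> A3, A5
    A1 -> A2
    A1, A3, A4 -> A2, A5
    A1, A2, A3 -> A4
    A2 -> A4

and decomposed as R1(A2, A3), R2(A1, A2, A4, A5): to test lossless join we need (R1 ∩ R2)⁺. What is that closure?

A2, A3, A4, A5

R1 ∩ R2 = {A2}.
A2 → A4 applies, adding A4
A2, A4 → A3, A5 applies, adding A3, A5
Closure: {A2, A3, A4, A5}.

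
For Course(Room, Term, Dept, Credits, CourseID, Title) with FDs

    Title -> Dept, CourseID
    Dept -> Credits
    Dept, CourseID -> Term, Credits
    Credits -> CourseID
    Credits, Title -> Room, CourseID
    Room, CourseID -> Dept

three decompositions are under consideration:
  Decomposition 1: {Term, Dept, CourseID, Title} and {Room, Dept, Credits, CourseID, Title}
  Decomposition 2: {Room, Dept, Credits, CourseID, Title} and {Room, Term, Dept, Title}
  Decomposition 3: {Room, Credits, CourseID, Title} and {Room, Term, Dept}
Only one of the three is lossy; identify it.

Decomposition 3

Decomposition 1: common = {Dept, CourseID, Title}, closure = {Room, Term, Dept, Credits, CourseID, Title} → lossless.
Decomposition 2: common = {Room, Dept, Title}, closure = {Room, Term, Dept, Credits, CourseID, Title} → lossless.
Decomposition 3: common = {Room}, closure = {Room} → lossy.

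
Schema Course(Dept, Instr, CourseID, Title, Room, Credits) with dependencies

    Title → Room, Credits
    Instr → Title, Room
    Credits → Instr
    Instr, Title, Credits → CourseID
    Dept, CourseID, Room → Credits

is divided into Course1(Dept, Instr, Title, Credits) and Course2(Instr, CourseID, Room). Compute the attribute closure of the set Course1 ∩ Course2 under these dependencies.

Course1 ∩ Course2 = {Instr}.
Instr → Title, Room applies, adding Title, Room
Title → Room, Credits applies, adding Credits
Instr, Title, Credits → CourseID applies, adding CourseID
Closure: {Instr, CourseID, Title, Room, Credits}.

Instr, CourseID, Title, Room, Credits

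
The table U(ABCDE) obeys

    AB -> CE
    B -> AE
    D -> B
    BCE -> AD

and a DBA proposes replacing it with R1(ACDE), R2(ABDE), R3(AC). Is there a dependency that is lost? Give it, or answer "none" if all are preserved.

none

AB → CE: restricted closure across fragments reaches CE.
B → AE lies within R2.
D → B lies within R2.
BCE → AD: restricted closure across fragments reaches AD.
Every dependency is enforceable on the fragments, so the decomposition is dependency-preserving.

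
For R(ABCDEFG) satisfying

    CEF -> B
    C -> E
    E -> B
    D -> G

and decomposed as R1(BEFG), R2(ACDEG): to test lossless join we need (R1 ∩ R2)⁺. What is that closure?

R1 ∩ R2 = {EG}.
E → B applies, adding B
Closure: {BEG}.

BEG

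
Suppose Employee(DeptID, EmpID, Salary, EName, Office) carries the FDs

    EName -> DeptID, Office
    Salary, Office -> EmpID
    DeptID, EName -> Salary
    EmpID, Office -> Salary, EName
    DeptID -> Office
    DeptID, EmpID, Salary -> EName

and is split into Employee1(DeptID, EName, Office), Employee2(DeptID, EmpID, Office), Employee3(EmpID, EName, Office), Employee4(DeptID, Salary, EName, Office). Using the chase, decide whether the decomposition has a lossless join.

Yes

Chase test. Columns are DeptID, EmpID, Salary, EName, Office; row i has aⱼ where attribute j ∈ Employeei, else bᵢⱼ.
Initial tableau (one row per fragment):
  row 1: a1 b12 b13 a4 a5
  row 2: a1 a2 b23 b24 a5
  row 3: b31 a2 b33 a4 a5
  row 4: a1 b42 a3 a4 a5
Rows 1 and 3 agree on EName; apply EName→DeptID, Office and equate their DeptID, Office entries.
Rows 1 and 3 agree on DeptID, EName; apply DeptID, EName→Salary and equate their Salary entries.
Rows 1 and 4 agree on DeptID, EName; apply DeptID, EName→Salary and equate their Salary entries.
Rows 2 and 3 agree on EmpID, Office; apply EmpID, Office→Salary, EName and equate their Salary, EName entries.
Rows 1 and 2 agree on Salary, Office; apply Salary, Office→EmpID and equate their EmpID entries.
Rows 1 and 4 agree on Salary, Office; apply Salary, Office→EmpID and equate their EmpID entries.
Row 1 is now all distinguished symbols — the join is lossless.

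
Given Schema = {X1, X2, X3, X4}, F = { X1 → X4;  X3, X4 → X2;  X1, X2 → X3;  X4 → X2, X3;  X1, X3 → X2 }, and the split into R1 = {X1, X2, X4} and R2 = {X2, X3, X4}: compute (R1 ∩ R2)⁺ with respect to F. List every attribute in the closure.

R1 ∩ R2 = {X2, X4}.
X4 → X2, X3 applies, adding X3
Closure: {X2, X3, X4}.

X2, X3, X4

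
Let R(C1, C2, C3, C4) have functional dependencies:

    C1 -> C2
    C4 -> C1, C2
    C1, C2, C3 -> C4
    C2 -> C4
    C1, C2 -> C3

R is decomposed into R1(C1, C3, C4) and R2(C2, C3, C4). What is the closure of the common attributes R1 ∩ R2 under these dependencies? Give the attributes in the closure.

C1, C2, C3, C4

R1 ∩ R2 = {C3, C4}.
C4 → C1, C2 applies, adding C1, C2
Closure: {C1, C2, C3, C4}.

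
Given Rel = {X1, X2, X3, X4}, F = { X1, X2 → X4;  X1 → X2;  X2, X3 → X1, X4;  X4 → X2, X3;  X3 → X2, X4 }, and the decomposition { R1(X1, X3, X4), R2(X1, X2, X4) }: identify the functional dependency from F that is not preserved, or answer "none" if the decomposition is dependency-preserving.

none

X1, X2 → X4 lies within R2.
X1 → X2 lies within R2.
X2, X3 → X1, X4: restricted closure across fragments reaches X1, X4.
X4 → X2, X3: restricted closure across fragments reaches X2, X3.
X3 → X2, X4: restricted closure across fragments reaches X2, X4.
Every dependency is enforceable on the fragments, so the decomposition is dependency-preserving.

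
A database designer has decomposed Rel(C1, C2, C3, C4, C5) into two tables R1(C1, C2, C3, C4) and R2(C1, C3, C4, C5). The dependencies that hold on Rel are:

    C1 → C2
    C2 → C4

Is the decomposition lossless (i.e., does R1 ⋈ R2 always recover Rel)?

Yes

Common attributes: R1 ∩ R2 = {C1, C3, C4}.
Closure of {C1, C3, C4}: C1 → C2 applies, adding C2. So (C1, C3, C4)⁺ = {C1, C2, C3, C4}.
This closure contains every attribute of R1, so R1 ∩ R2 → R1. The join is lossless.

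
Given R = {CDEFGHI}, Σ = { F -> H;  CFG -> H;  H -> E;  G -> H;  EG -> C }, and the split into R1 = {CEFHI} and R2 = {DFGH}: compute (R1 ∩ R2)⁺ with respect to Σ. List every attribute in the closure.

EFH

R1 ∩ R2 = {FH}.
H → E applies, adding E
Closure: {EFH}.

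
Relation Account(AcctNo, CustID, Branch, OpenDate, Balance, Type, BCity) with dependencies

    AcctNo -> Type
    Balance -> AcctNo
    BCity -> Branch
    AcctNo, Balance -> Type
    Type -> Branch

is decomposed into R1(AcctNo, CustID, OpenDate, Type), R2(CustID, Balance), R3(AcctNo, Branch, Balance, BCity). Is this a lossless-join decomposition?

Chase test. Columns are AcctNo, CustID, Branch, OpenDate, Balance, Type, BCity; row i has aⱼ where attribute j ∈ Ri, else bᵢⱼ.
Initial tableau (one row per fragment):
  row 1: a1 a2 b13 a4 b15 a6 b17
  row 2: b21 a2 b23 b24 a5 b26 b27
  row 3: a1 b32 a3 b34 a5 b36 a7
Rows 1 and 3 agree on AcctNo; apply AcctNo→Type and equate their Type entries.
Rows 2 and 3 agree on Balance; apply Balance→AcctNo and equate their AcctNo entries.
Rows 2 and 3 agree on AcctNo, Balance; apply AcctNo, Balance→Type and equate their Type entries.
Rows 1 and 2 agree on Type; apply Type→Branch and equate their Branch entries.
Rows 1 and 3 agree on Type; apply Type→Branch and equate their Branch entries.
No row becomes fully distinguished — the join is lossy.

No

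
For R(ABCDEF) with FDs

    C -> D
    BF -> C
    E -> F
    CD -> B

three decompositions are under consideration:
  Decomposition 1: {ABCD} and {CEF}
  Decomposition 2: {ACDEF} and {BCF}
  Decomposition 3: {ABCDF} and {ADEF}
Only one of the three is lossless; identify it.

Decomposition 1: common = {C}, closure = {BCD} → lossy.
Decomposition 2: common = {CF}, closure = {BCDF} → lossless.
Decomposition 3: common = {ADF}, closure = {ADF} → lossy.

Decomposition 2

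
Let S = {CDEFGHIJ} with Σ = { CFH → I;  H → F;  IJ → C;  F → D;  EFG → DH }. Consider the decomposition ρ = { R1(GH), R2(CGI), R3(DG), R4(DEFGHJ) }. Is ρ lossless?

No

Chase test. Columns are CDEFGHIJ; row i has aⱼ where attribute j ∈ Ri, else bᵢⱼ.
Initial tableau (one row per fragment):
  row 1: b11 b12 b13 b14 a5 a6 b17 b18
  row 2: a1 b22 b23 b24 a5 b26 a7 b28
  row 3: b31 a2 b33 b34 a5 b36 b37 b38
  row 4: b41 a2 a3 a4 a5 a6 b47 a8
Rows 1 and 4 agree on H; apply H→F and equate their F entries.
Rows 1 and 4 agree on F; apply F→D and equate their D entries.
No row becomes fully distinguished — the join is lossy.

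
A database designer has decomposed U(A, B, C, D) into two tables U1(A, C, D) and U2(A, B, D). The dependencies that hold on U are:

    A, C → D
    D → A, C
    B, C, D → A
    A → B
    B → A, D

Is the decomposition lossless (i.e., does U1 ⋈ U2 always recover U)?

Yes

Common attributes: U1 ∩ U2 = {A, D}.
Closure of {A, D}: D → A, C applies, adding C; A → B applies, adding B. So (A, D)⁺ = {A, B, C, D}.
This closure contains every attribute of U1, so U1 ∩ U2 → U1. The join is lossless.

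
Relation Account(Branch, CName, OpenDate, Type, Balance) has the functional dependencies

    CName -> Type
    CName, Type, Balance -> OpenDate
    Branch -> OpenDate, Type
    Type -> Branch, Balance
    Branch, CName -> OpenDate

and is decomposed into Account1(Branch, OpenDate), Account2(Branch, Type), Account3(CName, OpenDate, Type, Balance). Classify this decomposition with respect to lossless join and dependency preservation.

lossless and dependency-preserving

Lossless test (chase): Rows 1 and 2 agree on Branch; apply Branch→OpenDate, Type and equate their OpenDate, Type entries. Rows 1 and 2 agree on Type; apply Type→Branch, Balance and equate their Branch, Balance entries. Rows 1 and 3 agree on Type; apply Type→Branch, Balance and equate their Branch, Balance entries. Row 3 is now all distinguished symbols — the join is lossless.
Dependency preservation: Branch → OpenDate, Type; Type → Branch, Balance; Branch, CName → OpenDate are not contained in any single fragment, but the restricted closure of each left-hand side across the fragments still reaches the right-hand side; the remaining FDs each lie inside some fragment. All dependencies are preserved.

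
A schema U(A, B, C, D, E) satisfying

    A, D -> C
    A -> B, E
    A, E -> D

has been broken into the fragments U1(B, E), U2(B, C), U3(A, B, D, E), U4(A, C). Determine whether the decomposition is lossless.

Chase test. Columns are A, B, C, D, E; row i has aⱼ where attribute j ∈ Ui, else bᵢⱼ.
Initial tableau (one row per fragment):
  row 1: b11 a2 b13 b14 a5
  row 2: b21 a2 a3 b24 b25
  row 3: a1 a2 b33 a4 a5
  row 4: a1 b42 a3 b44 b45
Rows 3 and 4 agree on A; apply A→B, E and equate their B, E entries.
Rows 3 and 4 agree on A, E; apply A, E→D and equate their D entries.
Rows 3 and 4 agree on A, D; apply A, D→C and equate their C entries.
Row 3 is now all distinguished symbols — the join is lossless.

Yes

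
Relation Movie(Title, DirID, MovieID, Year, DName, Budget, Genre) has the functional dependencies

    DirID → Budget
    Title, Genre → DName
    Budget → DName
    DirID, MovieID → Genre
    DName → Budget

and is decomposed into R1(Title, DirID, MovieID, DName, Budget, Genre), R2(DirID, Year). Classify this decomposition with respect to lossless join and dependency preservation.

lossy but dependency-preserving

Lossless test: (DirID)⁺ = {DirID, DName, Budget}, which is a superkey of neither fragment — lossy.
Dependency preservation: every FD's attributes lie within a single fragment, so each can be enforced locally — preserved.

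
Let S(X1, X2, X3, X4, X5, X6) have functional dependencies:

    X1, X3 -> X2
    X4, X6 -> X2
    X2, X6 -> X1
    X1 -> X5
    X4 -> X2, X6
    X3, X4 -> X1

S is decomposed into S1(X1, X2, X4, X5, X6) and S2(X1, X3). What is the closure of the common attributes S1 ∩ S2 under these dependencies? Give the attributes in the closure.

S1 ∩ S2 = {X1}.
X1 → X5 applies, adding X5
Closure: {X1, X5}.

X1, X5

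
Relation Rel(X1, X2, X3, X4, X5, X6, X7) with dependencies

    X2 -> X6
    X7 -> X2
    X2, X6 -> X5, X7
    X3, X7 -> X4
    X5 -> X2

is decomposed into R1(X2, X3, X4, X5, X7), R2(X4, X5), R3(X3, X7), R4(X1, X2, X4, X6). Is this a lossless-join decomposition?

Chase test. Columns are X1, X2, X3, X4, X5, X6, X7; row i has aⱼ where attribute j ∈ Ri, else bᵢⱼ.
Initial tableau (one row per fragment):
  row 1: b11 a2 a3 a4 a5 b16 a7
  row 2: b21 b22 b23 a4 a5 b26 b27
  row 3: b31 b32 a3 b34 b35 b36 a7
  row 4: a1 a2 b43 a4 b45 a6 b47
Rows 1 and 4 agree on X2; apply X2→X6 and equate their X6 entries.
Rows 1 and 3 agree on X7; apply X7→X2 and equate their X2 entries.
Rows 1 and 4 agree on X2, X6; apply X2, X6→X5, X7 and equate their X5, X7 entries.
Rows 1 and 3 agree on X3, X7; apply X3, X7→X4 and equate their X4 entries.
Rows 1 and 2 agree on X5; apply X5→X2 and equate their X2 entries.
Rows 1 and 2 agree on X2; apply X2→X6 and equate their X6 entries.
Rows 1 and 3 agree on X2; apply X2→X6 and equate their X6 entries.
Rows 1 and 2 agree on X2, X6; apply X2, X6→X5, X7 and equate their X5, X7 entries.
Rows 1 and 3 agree on X2, X6; apply X2, X6→X5, X7 and equate their X5, X7 entries.
No row becomes fully distinguished — the join is lossy.

No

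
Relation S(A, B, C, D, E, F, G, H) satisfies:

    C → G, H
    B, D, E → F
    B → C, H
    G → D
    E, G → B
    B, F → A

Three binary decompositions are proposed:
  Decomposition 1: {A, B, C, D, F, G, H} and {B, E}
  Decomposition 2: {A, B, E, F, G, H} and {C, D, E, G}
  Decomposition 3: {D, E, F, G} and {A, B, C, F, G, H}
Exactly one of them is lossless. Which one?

Decomposition 1: common = {B}, closure = {B, C, D, G, H} → lossy.
Decomposition 2: common = {E, G}, closure = {A, B, C, D, E, F, G, H} → lossless.
Decomposition 3: common = {F, G}, closure = {D, F, G} → lossy.

Decomposition 2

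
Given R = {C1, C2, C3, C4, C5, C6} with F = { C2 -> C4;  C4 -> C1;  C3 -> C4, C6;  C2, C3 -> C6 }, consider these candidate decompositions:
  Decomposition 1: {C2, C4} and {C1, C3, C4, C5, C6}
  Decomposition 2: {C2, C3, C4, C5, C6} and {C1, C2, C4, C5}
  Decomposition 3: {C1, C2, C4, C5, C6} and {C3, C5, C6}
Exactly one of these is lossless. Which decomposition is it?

Decomposition 2

Decomposition 1: common = {C4}, closure = {C1, C4} → lossy.
Decomposition 2: common = {C2, C4, C5}, closure = {C1, C2, C4, C5} → lossless.
Decomposition 3: common = {C5, C6}, closure = {C5, C6} → lossy.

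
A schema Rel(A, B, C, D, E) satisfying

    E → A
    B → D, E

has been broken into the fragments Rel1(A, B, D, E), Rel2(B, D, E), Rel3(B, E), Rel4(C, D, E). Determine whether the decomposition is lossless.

No

Chase test. Columns are A, B, C, D, E; row i has aⱼ where attribute j ∈ Reli, else bᵢⱼ.
Initial tableau (one row per fragment):
  row 1: a1 a2 b13 a4 a5
  row 2: b21 a2 b23 a4 a5
  row 3: b31 a2 b33 b34 a5
  row 4: b41 b42 a3 a4 a5
Rows 1 and 2 agree on E; apply E→A and equate their A entries.
Rows 1 and 3 agree on E; apply E→A and equate their A entries.
Rows 1 and 4 agree on E; apply E→A and equate their A entries.
Rows 1 and 3 agree on B; apply B→D, E and equate their D, E entries.
No row becomes fully distinguished — the join is lossy.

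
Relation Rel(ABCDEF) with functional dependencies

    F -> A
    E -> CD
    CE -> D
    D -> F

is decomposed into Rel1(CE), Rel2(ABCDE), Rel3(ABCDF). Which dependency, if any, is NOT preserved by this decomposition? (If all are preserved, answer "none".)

F → A lies within Rel3.
E → CD lies within Rel2.
CE → D lies within Rel2.
D → F lies within Rel3.
Every dependency is enforceable on the fragments, so the decomposition is dependency-preserving.

none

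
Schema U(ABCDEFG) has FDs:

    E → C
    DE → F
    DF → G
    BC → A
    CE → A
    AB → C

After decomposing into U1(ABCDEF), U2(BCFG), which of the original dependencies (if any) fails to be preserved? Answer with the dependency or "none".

Check DF → G: no single fragment contains all of {DFG}, and the restricted closure of {DF} across the fragments never reaches {G}.
E → C is preserved.
DE → F is preserved.
BC → A is preserved.
CE → A is preserved.
AB → C is preserved.

DF → G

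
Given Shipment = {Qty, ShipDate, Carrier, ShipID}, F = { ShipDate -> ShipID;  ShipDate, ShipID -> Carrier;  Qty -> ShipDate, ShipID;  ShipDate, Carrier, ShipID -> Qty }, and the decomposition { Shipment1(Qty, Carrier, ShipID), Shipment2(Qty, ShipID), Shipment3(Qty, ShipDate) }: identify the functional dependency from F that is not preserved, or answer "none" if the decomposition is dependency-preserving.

none

ShipDate → ShipID: restricted closure across fragments reaches ShipID.
ShipDate, ShipID → Carrier: restricted closure across fragments reaches Carrier.
Qty → ShipDate, ShipID: restricted closure across fragments reaches ShipDate, ShipID.
ShipDate, Carrier, ShipID → Qty: restricted closure across fragments reaches Qty.
Every dependency is enforceable on the fragments, so the decomposition is dependency-preserving.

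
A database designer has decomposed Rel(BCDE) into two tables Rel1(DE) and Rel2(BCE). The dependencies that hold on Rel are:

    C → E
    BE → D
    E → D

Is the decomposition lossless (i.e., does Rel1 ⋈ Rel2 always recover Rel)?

Yes

Common attributes: Rel1 ∩ Rel2 = {E}.
Closure of {E}: E → D applies, adding D. So (E)⁺ = {DE}.
This closure contains every attribute of Rel1, so Rel1 ∩ Rel2 → Rel1. The join is lossless.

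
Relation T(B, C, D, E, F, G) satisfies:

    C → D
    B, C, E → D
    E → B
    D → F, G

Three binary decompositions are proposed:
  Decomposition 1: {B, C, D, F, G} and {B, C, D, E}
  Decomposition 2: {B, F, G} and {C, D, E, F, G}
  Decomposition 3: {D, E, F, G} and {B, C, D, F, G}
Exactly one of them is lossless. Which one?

Decomposition 1: common = {B, C, D}, closure = {B, C, D, F, G} → lossless.
Decomposition 2: common = {F, G}, closure = {F, G} → lossy.
Decomposition 3: common = {D, F, G}, closure = {D, F, G} → lossy.

Decomposition 1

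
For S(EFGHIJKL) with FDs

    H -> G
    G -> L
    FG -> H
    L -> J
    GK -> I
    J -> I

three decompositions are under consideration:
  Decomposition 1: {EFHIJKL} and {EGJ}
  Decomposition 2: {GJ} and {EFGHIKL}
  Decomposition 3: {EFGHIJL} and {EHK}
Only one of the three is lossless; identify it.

Decomposition 1: common = {EJ}, closure = {EIJ} → lossy.
Decomposition 2: common = {G}, closure = {GIJL} → lossless.
Decomposition 3: common = {EH}, closure = {EGHIJL} → lossy.

Decomposition 2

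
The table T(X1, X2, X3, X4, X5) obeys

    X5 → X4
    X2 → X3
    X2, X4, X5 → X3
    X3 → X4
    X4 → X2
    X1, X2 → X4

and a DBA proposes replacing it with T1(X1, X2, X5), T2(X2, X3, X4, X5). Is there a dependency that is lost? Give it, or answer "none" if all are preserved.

X5 → X4 lies within T2.
X2 → X3 lies within T2.
X2, X4, X5 → X3 lies within T2.
X3 → X4 lies within T2.
X4 → X2 lies within T2.
X1, X2 → X4: restricted closure across fragments reaches X4.
Every dependency is enforceable on the fragments, so the decomposition is dependency-preserving.

none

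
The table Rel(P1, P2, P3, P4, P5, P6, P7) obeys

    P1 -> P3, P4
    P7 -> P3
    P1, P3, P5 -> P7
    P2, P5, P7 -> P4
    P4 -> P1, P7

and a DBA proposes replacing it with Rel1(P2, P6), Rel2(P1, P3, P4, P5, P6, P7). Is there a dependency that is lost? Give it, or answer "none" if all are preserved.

Check P2, P5, P7 → P4: no single fragment contains all of {P2, P4, P5, P7}, and the restricted closure of {P2, P5, P7} across the fragments never reaches {P4}.
P1 → P3, P4 is preserved.
P7 → P3 is preserved.
P1, P3, P5 → P7 is preserved.
P4 → P1, P7 is preserved.

P2, P5, P7 -> P4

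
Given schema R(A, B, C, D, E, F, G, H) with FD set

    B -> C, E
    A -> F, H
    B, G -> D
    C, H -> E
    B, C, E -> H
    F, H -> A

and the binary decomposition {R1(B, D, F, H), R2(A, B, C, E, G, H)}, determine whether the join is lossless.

No

Common attributes: R1 ∩ R2 = {B, H}.
Closure of {B, H}: B → C, E applies, adding C, E. So (B, H)⁺ = {B, C, E, H}.
The closure contains neither all of R1 = {B, D, F, H} nor all of R2 = {A, B, C, E, G, H}, so the common attributes are not a superkey of either fragment. The join is lossy.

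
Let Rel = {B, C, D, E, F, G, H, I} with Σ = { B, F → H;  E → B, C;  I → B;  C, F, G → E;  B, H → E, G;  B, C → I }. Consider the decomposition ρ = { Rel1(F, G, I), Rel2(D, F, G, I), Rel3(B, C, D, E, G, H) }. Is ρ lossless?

No

Chase test. Columns are B, C, D, E, F, G, H, I; row i has aⱼ where attribute j ∈ Reli, else bᵢⱼ.
Initial tableau (one row per fragment):
  row 1: b11 b12 b13 b14 a5 a6 b17 a8
  row 2: b21 b22 a3 b24 a5 a6 b27 a8
  row 3: a1 a2 a3 a4 b35 a6 a7 b38
Rows 1 and 2 agree on I; apply I→B and equate their B entries.
Rows 1 and 2 agree on B, F; apply B, F→H and equate their H entries.
Rows 1 and 2 agree on B, H; apply B, H→E, G and equate their E, G entries.
Rows 1 and 2 agree on E; apply E→B, C and equate their B, C entries.
No row becomes fully distinguished — the join is lossy.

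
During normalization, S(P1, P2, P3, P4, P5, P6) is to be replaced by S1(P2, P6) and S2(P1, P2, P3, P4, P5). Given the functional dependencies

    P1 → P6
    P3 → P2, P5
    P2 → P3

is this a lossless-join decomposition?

Common attributes: S1 ∩ S2 = {P2}.
Closure of {P2}: P2 → P3 applies, adding P3; P3 → P2, P5 applies, adding P5. So (P2)⁺ = {P2, P3, P5}.
The closure contains neither all of S1 = {P2, P6} nor all of S2 = {P1, P2, P3, P4, P5}, so the common attributes are not a superkey of either fragment. The join is lossy.

No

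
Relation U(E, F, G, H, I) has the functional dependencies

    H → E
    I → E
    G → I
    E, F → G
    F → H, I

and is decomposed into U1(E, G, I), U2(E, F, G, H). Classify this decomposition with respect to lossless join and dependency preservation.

lossless and dependency-preserving

Lossless test: (E, G)⁺ = {E, G, I}, which contains all of one fragment — lossless.
Dependency preservation: F → H, I is not contained in any single fragment, but the restricted closure of its left-hand side across the fragments still reaches the right-hand side; the remaining FDs each lie inside some fragment. All dependencies are preserved.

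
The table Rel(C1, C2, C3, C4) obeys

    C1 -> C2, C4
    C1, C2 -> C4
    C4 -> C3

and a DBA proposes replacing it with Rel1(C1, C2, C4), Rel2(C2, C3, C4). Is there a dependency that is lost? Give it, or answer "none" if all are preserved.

C1 → C2, C4 lies within Rel1.
C1, C2 → C4 lies within Rel1.
C4 → C3 lies within Rel2.
Every dependency is enforceable on the fragments, so the decomposition is dependency-preserving.

none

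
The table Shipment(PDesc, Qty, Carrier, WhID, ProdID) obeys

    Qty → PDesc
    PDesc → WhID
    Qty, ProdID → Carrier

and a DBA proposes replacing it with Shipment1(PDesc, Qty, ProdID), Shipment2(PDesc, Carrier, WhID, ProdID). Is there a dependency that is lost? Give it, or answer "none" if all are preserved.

Check Qty, ProdID → Carrier: no single fragment contains all of {Qty, Carrier, ProdID}, and the restricted closure of {Qty, ProdID} across the fragments never reaches {Carrier}.
Qty → PDesc is preserved.
PDesc → WhID is preserved.

Qty, ProdID → Carrier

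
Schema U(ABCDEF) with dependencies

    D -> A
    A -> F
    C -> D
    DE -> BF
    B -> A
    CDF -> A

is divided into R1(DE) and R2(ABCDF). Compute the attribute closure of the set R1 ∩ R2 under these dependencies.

R1 ∩ R2 = {D}.
D → A applies, adding A
A → F applies, adding F
Closure: {ADF}.

ADF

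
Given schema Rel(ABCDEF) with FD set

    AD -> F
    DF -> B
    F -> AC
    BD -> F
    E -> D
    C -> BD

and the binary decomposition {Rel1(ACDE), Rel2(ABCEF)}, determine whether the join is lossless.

Yes

Common attributes: Rel1 ∩ Rel2 = {ACE}.
Closure of {ACE}: E → D applies, adding D; C → BD applies, adding B; AD → F applies, adding F. So (ACE)⁺ = {ABCDEF}.
This closure contains every attribute of Rel1, so Rel1 ∩ Rel2 → Rel1. The join is lossless.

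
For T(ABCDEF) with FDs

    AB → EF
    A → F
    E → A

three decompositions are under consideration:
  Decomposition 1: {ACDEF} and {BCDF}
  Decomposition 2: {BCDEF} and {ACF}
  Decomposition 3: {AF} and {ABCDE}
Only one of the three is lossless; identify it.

Decomposition 1: common = {CDF}, closure = {CDF} → lossy.
Decomposition 2: common = {CF}, closure = {CF} → lossy.
Decomposition 3: common = {A}, closure = {AF} → lossless.

Decomposition 3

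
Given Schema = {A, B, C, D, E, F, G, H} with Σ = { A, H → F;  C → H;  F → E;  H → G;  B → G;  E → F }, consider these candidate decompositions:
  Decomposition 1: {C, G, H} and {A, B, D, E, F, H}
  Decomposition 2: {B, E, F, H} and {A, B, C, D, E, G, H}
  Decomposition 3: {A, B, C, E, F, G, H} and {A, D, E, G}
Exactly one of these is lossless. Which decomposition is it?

Decomposition 2

Decomposition 1: common = {H}, closure = {G, H} → lossy.
Decomposition 2: common = {B, E, H}, closure = {B, E, F, G, H} → lossless.
Decomposition 3: common = {A, E, G}, closure = {A, E, F, G} → lossy.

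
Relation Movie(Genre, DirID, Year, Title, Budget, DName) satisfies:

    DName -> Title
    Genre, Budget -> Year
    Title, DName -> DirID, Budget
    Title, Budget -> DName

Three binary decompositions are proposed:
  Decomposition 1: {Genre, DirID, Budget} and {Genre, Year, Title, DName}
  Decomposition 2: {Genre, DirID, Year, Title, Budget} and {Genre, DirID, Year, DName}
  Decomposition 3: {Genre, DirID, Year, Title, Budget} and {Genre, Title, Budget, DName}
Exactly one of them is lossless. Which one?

Decomposition 1: common = {Genre}, closure = {Genre} → lossy.
Decomposition 2: common = {Genre, DirID, Year}, closure = {Genre, DirID, Year} → lossy.
Decomposition 3: common = {Genre, Title, Budget}, closure = {Genre, DirID, Year, Title, Budget, DName} → lossless.

Decomposition 3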